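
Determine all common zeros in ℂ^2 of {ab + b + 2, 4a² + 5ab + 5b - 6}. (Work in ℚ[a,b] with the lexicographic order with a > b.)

Compute a lex Gröbner basis by Buchberger's algorithm.
f_1 = ab + b + 2, LT = ab.
f_2 = 4a² + 5ab + 5b - 6, LT = a².

S(f_1,f_2): lcm = a²b. S = -5/4ab² + ab + 2a - 5/4b² + 3/2b.
  reduce S modulo (f_1, f_2):
  remainder 2a + 3b - 2 ≠ 0; add h_3 = 2a + 3b - 2 to the basis.

S(f_1,h_3): lcm = ab. S = -3/2b² + 2b + 2.
  reduce S modulo (f_1, f_2, h_3):
  remainder -3/2b² + 2b + 2 ≠ 0; add h_4 = -3/2b² + 2b + 2 to the basis.

The other S-polynomials (S(f_2,h_3), S(f_1,h_4), S(f_2,h_4), S(h_3,h_4)) all reduce to 0 modulo the current basis, so we have a Gröbner basis.
Inter-reduce: drop elements whose leading term is divisible by another's, tail-reduce, and make monic.
Reduced Gröbner basis: {a + 3/2b - 1, b² - 4/3b - 4/3}.

The lex basis is triangular: the last element involves only b. Solving b² - 4/3b - 4/3 = 0 gives b ∈ {-2/3, 2}; substituting each value into the earlier elements determines the remaining variables.
  b = -2/3: the earlier basis element becomes a - 2 = 0, giving a = 2 — point (2, -2/3).
  b = 2: the earlier basis element becomes a + 2 = 0, giving a = -2 — point (-2, 2).

{(2, -2/3), (-2, 2)}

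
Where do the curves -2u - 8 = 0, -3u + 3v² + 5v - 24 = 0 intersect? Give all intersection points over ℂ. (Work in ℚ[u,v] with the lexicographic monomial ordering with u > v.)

Compute a lex Gröbner basis by Buchberger's algorithm.
f_1 = -2u - 8, LT = u.
f_2 = -3u + 3v² + 5v - 24, LT = u.

S(f_1,f_2): lcm = u. S = v² + 5/3v - 4.
  leading term v²: no divisor's leading term divides it; move v² to the remainder.
  leading term v: no divisor's leading term divides it; move 5/3v to the remainder.
  leading term 1: no divisor's leading term divides it; move -4 to the remainder.
  remainder v² + 5/3v - 4 ≠ 0; add h_3 = v² + 5/3v - 4 to the basis.

The other S-polynomials (S(f_1,h_3), S(f_2,h_3)) all reduce to 0 modulo the current basis, so we have a Gröbner basis.
Inter-reduce: drop elements whose leading term is divisible by another's, tail-reduce, and make monic.
Reduced Gröbner basis: {u + 4, v² + 5/3v - 4}.

The lex basis is triangular: the last element involves only v. Solving v² + 5/3v - 4 = 0 gives v ∈ {-3, 4/3}; substituting each value into the earlier elements determines the remaining variables.
  v = -3: the earlier basis element becomes u + 4 = 0, giving u = -4 — point (-4, -3).
  v = 4/3: the earlier basis element becomes u + 4 = 0, giving u = -4 — point (-4, 4/3).
A lex Gröbner basis triangularizes the system, enabling back-substitution.

{(-4, -3), (-4, 4/3)}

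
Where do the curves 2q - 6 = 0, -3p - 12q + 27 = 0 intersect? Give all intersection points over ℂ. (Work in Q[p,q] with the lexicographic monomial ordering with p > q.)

{(-3, 3)}

Compute a lex Gröbner basis by Buchberger's algorithm.
f_1 = 2q - 6, LT = q.
f_2 = -3p - 12q + 27, LT = p.

The S-polynomials (S(f_1,f_2)) all reduce to 0 modulo the current basis, so we have a Gröbner basis.
Inter-reduce: drop elements whose leading term is divisible by another's, tail-reduce, and make monic.
Reduced Gröbner basis: {p + 3, q - 3}.

The lex basis is triangular: the last element involves only q. Solving q - 3 = 0 gives q ∈ {3}; substituting each value into the earlier elements determines the remaining variables.
  q = 3: the earlier basis element becomes p + 3 = 0, giving p = -3 — point (-3, 3).
Substituting each solution back into the original system confirms all equations vanish.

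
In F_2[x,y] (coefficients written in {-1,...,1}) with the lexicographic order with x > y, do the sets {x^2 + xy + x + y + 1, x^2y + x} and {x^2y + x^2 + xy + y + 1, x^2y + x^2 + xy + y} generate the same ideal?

Equality of ideals is decidable: compute both reduced Gröbner bases (unique for the ordering) and check whether they agree.
Buchberger on the first generating set:
f_1 = x^2 + xy + x + y + 1, LT = x^2.
f_2 = x^2y + x, LT = x^2y.

S(f_1,f_2): lcm = x^2y. S = xy^2 + xy + x + y^2 + y.
  leading term xy^2: no divisor's leading term divides it; move xy^2 to the remainder.
  leading term xy: no divisor's leading term divides it; move xy to the remainder.
  leading term x: no divisor's leading term divides it; move x to the remainder.
  leading term y^2: no divisor's leading term divides it; move y^2 to the remainder.
  leading term y: no divisor's leading term divides it; move y to the remainder.
  remainder xy^2 + xy + x + y^2 + y ≠ 0; add g_3 = xy^2 + xy + x + y^2 + y to the basis.

S(f_1,g_3): lcm = x^2y^2. S = x^2y + x^2 + xy^3 + xy + y^3 + y^2.
  leading term x^2y: subtract (y)·f_1 from x^2y + x^2 + xy^3 + xy + y^3 + y^2 → x^2 + xy^3 + xy^2 + y^3 + y
  leading term x^2: subtract (1)·f_1 from x^2 + xy^3 + xy^2 + y^3 + y → xy^3 + xy^2 + xy + x + y^3 + 1
  leading term xy^3: subtract (y)·g_3 from xy^3 + xy^2 + xy + x + y^3 + 1 → x + y^2 + 1
  leading term x: no divisor's leading term divides it; move x to the remainder.
  leading term y^2: no divisor's leading term divides it; move y^2 to the remainder.
  leading term 1: no divisor's leading term divides it; move 1 to the remainder.
  remainder x + y^2 + 1 ≠ 0; add g_4 = x + y^2 + 1 to the basis.

S(f_2,g_3): lcm = x^2y^2. S = x^2y + x^2 + xy^2.
  leading term x^2y: subtract (y)·f_1 from x^2y + x^2 + xy^2 → x^2 + xy + y^2 + y
  leading term x^2: subtract (1)·f_1 from x^2 + xy + y^2 + y → x + y^2 + 1
  leading term x: subtract (1)·g_4 from x + y^2 + 1 → 0
  remainder 0.

S(f_1,g_4): lcm = x^2. S = xy^2 + xy + y + 1.
  leading term xy^2: subtract (1)·g_3 from xy^2 + xy + y + 1 → x + y^2 + 1
  leading term x: subtract (1)·g_4 from x + y^2 + 1 → 0
  remainder 0.

S(f_2,g_4): lcm = x^2y. S = xy^3 + xy + x.
  leading term xy^3: subtract (y)·g_3 from xy^3 + xy + x → xy^2 + x + y^3 + y^2
  leading term xy^2: subtract (1)·g_3 from xy^2 + x + y^3 + y^2 → xy + y^3 + y
  leading term xy: subtract (y)·g_4 from xy + y^3 + y → 0
  remainder 0.

S(g_3,g_4): lcm = xy^2. S = xy + x + y^4 + y.
  leading term xy: subtract (y)·g_4 from xy + x + y^4 + y → x + y^4 + y^3
  leading term x: subtract (1)·g_4 from x + y^4 + y^3 → y^4 + y^3 + y^2 + 1
  leading term y^4: no divisor's leading term divides it; move y^4 to the remainder.
  leading term y^3: no divisor's leading term divides it; move y^3 to the remainder.
  leading term y^2: no divisor's leading term divides it; move y^2 to the remainder.
  leading term 1: no divisor's leading term divides it; move 1 to the remainder.
  remainder y^4 + y^3 + y^2 + 1 ≠ 0; add g_5 = y^4 + y^3 + y^2 + 1 to the basis.

S(f_1,g_5): leading monomials are coprime, so the S-polynomial reduces to 0 (Buchberger's first criterion).
S(f_2,g_5): lcm = x^2y^4. S = x^2y^3 + x^2y^2 + x^2 + xy^3.
  leading term x^2y^3: subtract (y^3)·f_1 from x^2y^3 + x^2y^2 + x^2 + xy^3 → x^2y^2 + x^2 + xy^4 + y^4 + y^3
  leading term x^2y^2: subtract (y^2)·f_1 from x^2y^2 + x^2 + xy^4 + y^4 + y^3 → x^2 + xy^4 + xy^3 + xy^2 + y^4 + y^2
  leading term x^2: subtract (1)·f_1 from x^2 + xy^4 + xy^3 + xy^2 + y^4 + y^2 → xy^4 + xy^3 + xy^2 + xy + x + y^4 + y^2 + y + 1
  leading term xy^4: subtract (y^2)·g_3 from xy^4 + xy^3 + xy^2 + xy + x + y^4 + y^2 + y + 1 → xy + x + y^3 + y^2 + y + 1
  leading term xy: subtract (y)·g_4 from xy + x + y^3 + y^2 + y + 1 → x + y^2 + 1
  leading term x: subtract (1)·g_4 from x + y^2 + 1 → 0
  remainder 0.

S(g_3,g_5): lcm = xy^4. S = x + y^4 + y^3.
  leading term x: subtract (1)·g_4 from x + y^4 + y^3 → y^4 + y^3 + y^2 + 1
  leading term y^4: subtract (1)·g_5 from y^4 + y^3 + y^2 + 1 → 0
  remainder 0.

S(g_4,g_5): leading monomials are coprime, so the S-polynomial reduces to 0 (Buchberger's first criterion).
Every S-polynomial of the final basis reduces to 0, so we have a Gröbner basis.
Inter-reduce: drop elements whose leading term is divisible by another's, tail-reduce, and make monic.
Reduced Gröbner basis: {x + y^2 + 1, y^4 + y^3 + y^2 + 1}.

Buchberger on the second generating set:
h_1 = x^2y + x^2 + xy + y + 1, LT = x^2y.
h_2 = x^2y + x^2 + xy + y, LT = x^2y.

S(h_1,h_2): lcm = x^2y. S = 1.
  leading term 1: no divisor's leading term divides it; move 1 to the remainder.
  remainder 1 ≠ 0; add k_3 = 1 to the basis.

S(h_1,k_3): leading monomials are coprime, so the S-polynomial reduces to 0 (Buchberger's first criterion).
S(h_2,k_3): leading monomials are coprime, so the S-polynomial reduces to 0 (Buchberger's first criterion).
Every S-polynomial of the final basis reduces to 0, so we have a Gröbner basis.
Inter-reduce: drop elements whose leading term is divisible by another's, tail-reduce, and make monic.
Reduced Gröbner basis: {1}.

Since the reduced bases disagree, the two ideals are not the same.

No, the ideals differ.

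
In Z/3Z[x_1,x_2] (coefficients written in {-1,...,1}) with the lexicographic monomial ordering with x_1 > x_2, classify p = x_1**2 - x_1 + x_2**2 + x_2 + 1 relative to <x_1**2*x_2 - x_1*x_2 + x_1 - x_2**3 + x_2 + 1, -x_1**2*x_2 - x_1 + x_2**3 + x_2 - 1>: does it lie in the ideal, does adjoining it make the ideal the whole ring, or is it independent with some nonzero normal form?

x_1**2 - x_1 + x_2**2 + x_2 + 1 is independent of I; its normal form modulo I is x_2**2 + x_2.

First compute the reduced Gröbner basis of I by Buchberger's algorithm.
f_1 = x_1**2*x_2 - x_1*x_2 + x_1 - x_2**3 + x_2 + 1, LT = x_1**2*x_2.
f_2 = -x_1**2*x_2 - x_1 + x_2**3 + x_2 - 1, LT = x_1**2*x_2.

S(f_1,f_2): lcm = x_1**2*x_2. S = -x_1*x_2 - x_2.
  leading term x_1*x_2: no divisor's leading term divides it; move -x_1*x_2 to the remainder.
  leading term x_2: no divisor's leading term divides it; move -x_2 to the remainder.
  remainder -x_1*x_2 - x_2 ≠ 0; add h_3 = -x_1*x_2 - x_2 to the basis.

S(f_1,h_3): lcm = x_1**2*x_2. S = x_1*x_2 + x_1 - x_2**3 + x_2 + 1.
  leading term x_1*x_2: subtract (-1)·h_3 from x_1*x_2 + x_1 - x_2**3 + x_2 + 1 → x_1 - x_2**3 + 1
  leading term x_1: no divisor's leading term divides it; move x_1 to the remainder.
  leading term x_2**3: no divisor's leading term divides it; move -x_2**3 to the remainder.
  leading term 1: no divisor's leading term divides it; move 1 to the remainder.
  remainder x_1 - x_2**3 + 1 ≠ 0; add h_4 = x_1 - x_2**3 + 1 to the basis.

S(f_1,h_4): lcm = x_1**2*x_2. S = x_1*x_2**4 + x_1*x_2 + x_1 - x_2**3 + x_2 + 1.
  leading term x_1*x_2**4: subtract (-x_2**3)·h_3 from x_1*x_2**4 + x_1*x_2 + x_1 - x_2**3 + x_2 + 1 → x_1*x_2 + x_1 - x_2**4 - x_2**3 + x_2 + 1
  leading term x_1*x_2: subtract (-1)·h_3 from x_1*x_2 + x_1 - x_2**4 - x_2**3 + x_2 + 1 → x_1 - x_2**4 - x_2**3 + 1
  leading term x_1: subtract (1)·h_4 from x_1 - x_2**4 - x_2**3 + 1 → -x_2**4
  leading term x_2**4: no divisor's leading term divides it; move -x_2**4 to the remainder.
  remainder -x_2**4 ≠ 0; add h_5 = -x_2**4 to the basis.

The other S-polynomials (S(f_2,h_3), S(f_2,h_4), S(h_3,h_4), S(f_1,h_5), S(f_2,h_5), S(h_3,h_5), S(h_4,h_5)) all reduce to 0 modulo the current basis, so we have a Gröbner basis.
Inter-reduce: drop elements whose leading term is divisible by another's, tail-reduce, and make monic.
Reduced Gröbner basis: {x_1 - x_2**3 + 1, x_2**4}.
Label its elements g_1 = x_1 - x_2**3 + 1, g_2 = x_2**4.

Reduce p = x_1**2 - x_1 + x_2**2 + x_2 + 1 modulo G:
  leading term x_1**2: subtract (x_1)·g_1 from x_1**2 - x_1 + x_2**2 + x_2 + 1 → x_1*x_2**3 + x_1 + x_2**2 + x_2 + 1
  leading term x_1*x_2**3: subtract (x_2**3)·g_1 from x_1*x_2**3 + x_1 + x_2**2 + x_2 + 1 → x_1 + x_2**6 - x_2**3 + x_2**2 + x_2 + 1
  leading term x_1: subtract (1)·g_1 from x_1 + x_2**6 - x_2**3 + x_2**2 + x_2 + 1 → x_2**6 + x_2**2 + x_2
  leading term x_2**6: subtract (x_2**2)·g_2 from x_2**6 + x_2**2 + x_2 → x_2**2 + x_2
  leading term x_2**2: no divisor's leading term divides it; move x_2**2 to the remainder.
  leading term x_2: no divisor's leading term divides it; move x_2 to the remainder.
  normal form = x_2**2 + x_2.
The normal form is nonzero, so p ∉ I. Since p minus its normal form lies in I, I + (p) = I + (r) where r = x_2**2 + x_2; decide whether this ideal is the whole ring.
Run Buchberger on G together with r (pairs among the g_i already reduce to 0 since G is a Gröbner basis):
g_1 = x_1 - x_2**3 + 1, LT = x_1.
g_2 = x_2**4, LT = x_2**4.
r = x_2**2 + x_2, LT = x_2**2.

S(g_2,r): lcm = x_2**4. S = -x_2**3.
  leading term x_2**3: subtract (-x_2)·r from -x_2**3 → x_2**2
  leading term x_2**2: subtract (1)·r from x_2**2 → -x_2
  leading term x_2: no divisor's leading term divides it; move -x_2 to the remainder.
  remainder -x_2 ≠ 0; add m_4 = -x_2 to the basis.

The other S-polynomials (S(g_1,g_2), S(g_1,r), S(g_1,m_4), S(g_2,m_4), S(r,m_4)) all reduce to 0 modulo the current basis, so we have a Gröbner basis.
Inter-reduce: drop elements whose leading term is divisible by another's, tail-reduce, and make monic.
Reduced Gröbner basis: {x_1 + 1, x_2}.
The reduced Gröbner basis of I + (p) is {x_1 + 1, x_2} ≠ {1}, a proper ideal, so the enlarged system stays consistent: p is independent of I, with normal form x_2**2 + x_2.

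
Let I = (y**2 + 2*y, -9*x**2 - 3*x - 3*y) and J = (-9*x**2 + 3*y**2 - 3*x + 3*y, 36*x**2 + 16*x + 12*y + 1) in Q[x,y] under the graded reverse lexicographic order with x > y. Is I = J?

Two ideals are equal iff their reduced Gröbner bases coincide (the reduced basis is unique for a fixed ordering).
Buchberger on the first generating set:
f_1 = y**2 + 2*y, LT = y**2.
f_2 = -9*x**2 - 3*x - 3*y, LT = x**2.

The S-polynomials (S(f_1,f_2)) all reduce to 0 modulo the current basis, so we have a Gröbner basis.
Inter-reduce: drop elements whose leading term is divisible by another's, tail-reduce, and make monic.
Reduced Gröbner basis: {x**2 + 1/3*x + 1/3*y, y**2 + 2*y}.

Buchberger on the second generating set:
h_1 = -9*x**2 + 3*y**2 - 3*x + 3*y, LT = x**2.
h_2 = 36*x**2 + 16*x + 12*y + 1, LT = x**2.

S(h_1,h_2): lcm = x**2. S = -1/3*y**2 - 1/9*x - 2/3*y - 1/36.
  leading term y**2: no divisor's leading term divides it; move -1/3*y**2 to the remainder.
  leading term x: no divisor's leading term divides it; move -1/9*x to the remainder.
  leading term y: no divisor's leading term divides it; move -2/3*y to the remainder.
  leading term 1: no divisor's leading term divides it; move -1/36 to the remainder.
  remainder -1/3*y**2 - 1/9*x - 2/3*y - 1/36 ≠ 0; add k_3 = -1/3*y**2 - 1/9*x - 2/3*y - 1/36 to the basis.

The other S-polynomials (S(h_1,k_3), S(h_2,k_3)) all reduce to 0 modulo the current basis, so we have a Gröbner basis.
Inter-reduce: drop elements whose leading term is divisible by another's, tail-reduce, and make monic.
Reduced Gröbner basis: {x**2 + 4/9*x + 1/3*y + 1/36, y**2 + 1/3*x + 2*y + 1/12}.

The bases are distinct; the ideals are different.

No, the ideals differ.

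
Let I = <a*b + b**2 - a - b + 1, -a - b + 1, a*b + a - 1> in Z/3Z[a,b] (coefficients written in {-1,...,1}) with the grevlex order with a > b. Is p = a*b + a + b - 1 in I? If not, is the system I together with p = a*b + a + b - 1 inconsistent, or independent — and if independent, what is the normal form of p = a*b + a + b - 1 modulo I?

First compute the reduced Gröbner basis of I by Buchberger's algorithm.
f_1 = a*b + b**2 - a - b + 1, LT = a*b.
f_2 = -a - b + 1, LT = a.
f_3 = a*b + a - 1, LT = a*b.

S(f_1,f_2): lcm = a*b. S = -a + 1.
  reduce S modulo (f_1, f_2, f_3):
  remainder b ≠ 0; add h_4 = b to the basis.

The other S-polynomials (S(f_1,f_3), S(f_2,f_3), S(f_1,h_4), S(f_2,h_4), S(f_3,h_4)) all reduce to 0 modulo the current basis, so we have a Gröbner basis.
Inter-reduce: drop elements whose leading term is divisible by another's, tail-reduce, and make monic.
Reduced Gröbner basis: {a - 1, b}.
Label its elements g_1 = a - 1, g_2 = b.

Reduce p = a*b + a + b - 1 modulo G:
  leading term a*b: subtract (b)·g_1 from a*b + a + b - 1 → a - b - 1
  leading term a: subtract (1)·g_1 from a - b - 1 → -b
  leading term b: subtract (-1)·g_2 from -b → 0
  normal form = 0.
Since the normal form is 0, p ∈ I.

Ideal membership is decidable via reduction modulo a Gröbner basis.

a*b + a + b - 1 lies in I (it reduces to 0).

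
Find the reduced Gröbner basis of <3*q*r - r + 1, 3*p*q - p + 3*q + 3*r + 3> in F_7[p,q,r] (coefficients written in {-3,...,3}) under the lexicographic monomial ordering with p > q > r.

G = {p - 3*r**2 + 3*r + 1, q*r + 2*r - 2}

f_1 = 3*q*r - r + 1, LT = q*r.
f_2 = 3*p*q - p + 3*q + 3*r + 3, LT = p*q.

S(f_1,f_2): lcm = p*q*r. S = -2*p - q*r - r**2 - r.
  leading term p: no divisor's leading term divides it; move -2*p to the remainder.
  leading term q*r: subtract (2)·f_1 from -q*r - r**2 - r → -r**2 + r - 2
  leading term r**2: no divisor's leading term divides it; move -r**2 to the remainder.
  leading term r: no divisor's leading term divides it; move r to the remainder.
  leading term 1: no divisor's leading term divides it; move -2 to the remainder.
  remainder -2*p - r**2 + r - 2 ≠ 0; add g_3 = -2*p - r**2 + r - 2 to the basis.

The other S-polynomials (S(f_1,g_3), S(f_2,g_3)) all reduce to 0 modulo the current basis, so we have a Gröbner basis.
Inter-reduce: drop elements whose leading term is divisible by another's, tail-reduce, and make monic.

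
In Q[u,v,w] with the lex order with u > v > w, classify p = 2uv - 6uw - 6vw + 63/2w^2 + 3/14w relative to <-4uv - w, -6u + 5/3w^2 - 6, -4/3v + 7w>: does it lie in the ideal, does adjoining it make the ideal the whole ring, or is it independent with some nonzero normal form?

First compute the reduced Gröbner basis of I by Buchberger's algorithm.
f_1 = -4uv - w, LT = uv.
f_2 = -6u + 5/3w^2 - 6, LT = u.
f_3 = -4/3v + 7w, LT = v.

S(f_1,f_2): lcm = uv. S = 5/18vw^2 - v + 1/4w.
  reduce S modulo (f_1, f_2, f_3):
  remainder 35/24w^3 - 5w ≠ 0; add h_4 = 35/24w^3 - 5w to the basis.

The other S-polynomials (S(f_1,f_3), S(f_2,f_3), S(f_1,h_4), S(f_2,h_4), S(f_3,h_4)) all reduce to 0 modulo the current basis, so we have a Gröbner basis.
Inter-reduce: drop elements whose leading term is divisible by another's, tail-reduce, and make monic.
Reduced Gröbner basis: {u - 5/18w^2 + 1, v - 21/4w, w^3 - 24/7w}.
Label its elements g_1 = u - 5/18w^2 + 1, g_2 = v - 21/4w, g_3 = w^3 - 24/7w.

Reduce p = 2uv - 6uw - 6vw + 63/2w^2 + 3/14w modulo G:
  leading term uv: subtract (2v)·g_1 from 2uv - 6uw - 6vw + 63/2w^2 + 3/14w → -6uw + 5/9vw^2 - 6vw - 2v + 63/2w^2 + 3/14w
  leading term uw: subtract (-6w)·g_1 from -6uw + 5/9vw^2 - 6vw - 2v + 63/2w^2 + 3/14w → 5/9vw^2 - 6vw - 2v - 5/3w^3 + 63/2w^2 + 87/14w
  leading term vw^2: subtract (5/9w^2)·g_2 from 5/9vw^2 - 6vw - 2v - 5/3w^3 + 63/2w^2 + 87/14w → -6vw - 2v + 5/4w^3 + 63/2w^2 + 87/14w
  leading term vw: subtract (-6w)·g_2 from -6vw - 2v + 5/4w^3 + 63/2w^2 + 87/14w → -2v + 5/4w^3 + 87/14w
  leading term v: subtract (-2)·g_2 from -2v + 5/4w^3 + 87/14w → 5/4w^3 - 30/7w
  leading term w^3: subtract (5/4)·g_3 from 5/4w^3 - 30/7w → 0
  normal form = 0.
Since the normal form is 0, p ∈ I.

The remainder on division by a Gröbner basis is unique — it is the normal form.

2uv - 6uw - 6vw + 63/2w^2 + 3/14w lies in I (it reduces to 0).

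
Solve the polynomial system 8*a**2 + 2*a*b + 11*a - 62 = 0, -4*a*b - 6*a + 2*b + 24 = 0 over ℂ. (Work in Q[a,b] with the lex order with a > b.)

{(2, 2), (-sqrt(14)/2 - 5/4, 39/2 - 6*sqrt(14)), (-5/4 + sqrt(14)/2, 39/2 + 6*sqrt(14))}

Compute a lex Gröbner basis by Buchberger's algorithm.
f_1 = 8*a**2 + 2*a*b + 11*a - 62, LT = a**2.
f_2 = -4*a*b - 6*a + 2*b + 24, LT = a*b.

S(f_1,f_2): lcm = a**2*b. S = -3/2*a**2 + 1/4*a*b**2 + 15/8*a*b + 6*a - 31/4*b.
  leading term a**2: subtract (-3/16)·f_1 from -3/2*a**2 + 1/4*a*b**2 + 15/8*a*b + 6*a - 31/4*b → 1/4*a*b**2 + 9/4*a*b + 129/16*a - 31/4*b - 93/8
  leading term a*b**2: subtract (-1/16*b)·f_2 from 1/4*a*b**2 + 9/4*a*b + 129/16*a - 31/4*b - 93/8 → 15/8*a*b + 129/16*a + 1/8*b**2 - 25/4*b - 93/8
  leading term a*b: subtract (-15/32)·f_2 from 15/8*a*b + 129/16*a + 1/8*b**2 - 25/4*b - 93/8 → 21/4*a + 1/8*b**2 - 85/16*b - 3/8
  leading term a: no divisor's leading term divides it; move 21/4*a to the remainder.
  leading term b**2: no divisor's leading term divides it; move 1/8*b**2 to the remainder.
  leading term b: no divisor's leading term divides it; move -85/16*b to the remainder.
  leading term 1: no divisor's leading term divides it; move -3/8 to the remainder.
  remainder 21/4*a + 1/8*b**2 - 85/16*b - 3/8 ≠ 0; add h_3 = 21/4*a + 1/8*b**2 - 85/16*b - 3/8 to the basis.

S(f_2,h_3): lcm = a*b. S = 3/2*a - 1/42*b**3 + 85/84*b**2 - 3/7*b - 6.
  leading term a: subtract (2/7)·h_3 from 3/2*a - 1/42*b**3 + 85/84*b**2 - 3/7*b - 6 → -1/42*b**3 + 41/42*b**2 + 61/56*b - 165/28
  leading term b**3: no divisor's leading term divides it; move -1/42*b**3 to the remainder.
  leading term b**2: no divisor's leading term divides it; move 41/42*b**2 to the remainder.
  leading term b: no divisor's leading term divides it; move 61/56*b to the remainder.
  leading term 1: no divisor's leading term divides it; move -165/28 to the remainder.
  remainder -1/42*b**3 + 41/42*b**2 + 61/56*b - 165/28 ≠ 0; add h_4 = -1/42*b**3 + 41/42*b**2 + 61/56*b - 165/28 to the basis.

The other S-polynomials (S(f_1,h_3), S(f_1,h_4), S(f_2,h_4), S(h_3,h_4)) all reduce to 0 modulo the current basis, so we have a Gröbner basis.
Inter-reduce: drop elements whose leading term is divisible by another's, tail-reduce, and make monic.
Reduced Gröbner basis: {a + 1/42*b**2 - 85/84*b - 1/14, b**3 - 41*b**2 - 183/4*b + 495/2}.

A lex Gröbner basis eliminates variables successively. Here b**3 - 41*b**2 - 183/4*b + 495/2 depends only on b, with roots {2, 39/2 - 6*sqrt(14), 39/2 + 6*sqrt(14)}; lifting each root through the earlier basis elements recovers the full solutions.
  b = 2: the earlier basis element becomes a - 2 = 0, giving a = 2 — point (2, 2).
  b = 39/2 - 6*sqrt(14): the earlier basis element becomes a + 5/4 + sqrt(14)/2 = 0, giving a = -sqrt(14)/2 - 5/4 — point (-sqrt(14)/2 - 5/4, 39/2 - 6*sqrt(14)).
  b = 39/2 + 6*sqrt(14): the earlier basis element becomes a - sqrt(14)/2 + 5/4 = 0, giving a = -5/4 + sqrt(14)/2 — point (-5/4 + sqrt(14)/2, 39/2 + 6*sqrt(14)).
Each listed point satisfies every original equation (direct substitution).
This is the nonlinear analogue of row-reducing a linear system.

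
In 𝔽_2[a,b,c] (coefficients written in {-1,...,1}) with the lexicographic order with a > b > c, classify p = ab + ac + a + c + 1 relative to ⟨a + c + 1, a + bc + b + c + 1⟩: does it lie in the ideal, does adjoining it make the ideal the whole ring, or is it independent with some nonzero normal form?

First compute the reduced Gröbner basis of I by Buchberger's algorithm.
f_1 = a + c + 1, LT = a.
f_2 = a + bc + b + c + 1, LT = a.

S(f_1,f_2): lcm = a. S = bc + b.
  leading term bc: no divisor's leading term divides it; move bc to the remainder.
  leading term b: no divisor's leading term divides it; move b to the remainder.
  remainder bc + b ≠ 0; add h_3 = bc + b to the basis.

S(f_1,h_3): leading monomials are coprime, so the S-polynomial reduces to 0 (Buchberger's first criterion).
S(f_2,h_3): leading monomials are coprime, so the S-polynomial reduces to 0 (Buchberger's first criterion).
Every S-polynomial of the final basis reduces to 0, so we have a Gröbner basis.
Inter-reduce: drop elements whose leading term is divisible by another's, tail-reduce, and make monic.
Reduced Gröbner basis: {a + c + 1, bc + b}.
Label its elements g_1 = a + c + 1, g_2 = bc + b.

Reduce p = ab + ac + a + c + 1 modulo G:
  leading term ab: subtract (b)·g_1 from ab + ac + a + c + 1 → ac + a + bc + b + c + 1
  leading term ac: subtract (c)·g_1 from ac + a + bc + b + c + 1 → a + bc + b + c² + 1
  leading term a: subtract (1)·g_1 from a + bc + b + c² + 1 → bc + b + c² + c
  leading term bc: subtract (1)·g_2 from bc + b + c² + c → c² + c
  leading term c²: no divisor's leading term divides it; move c² to the remainder.
  leading term c: no divisor's leading term divides it; move c to the remainder.
  normal form = c² + c.
The normal form is nonzero, so p ∉ I. Since p minus its normal form lies in I, I + (p) = I + (r) where r = c² + c; decide whether this ideal is the whole ring.
Run Buchberger on G together with r (pairs among the g_i already reduce to 0 since G is a Gröbner basis):
g_1 = a + c + 1, LT = a.
g_2 = bc + b, LT = bc.
r = c² + c, LT = c².

S(g_1,g_2): leading monomials are coprime, so the S-polynomial reduces to 0 (Buchberger's first criterion).
S(g_1,r): leading monomials are coprime, so the S-polynomial reduces to 0 (Buchberger's first criterion).
S(g_2,r): lcm = bc². S = 0.
  remainder 0.

Every S-polynomial of the final basis reduces to 0, so we have a Gröbner basis.
Inter-reduce: drop elements whose leading term is divisible by another's, tail-reduce, and make monic.
Reduced Gröbner basis: {a + c + 1, bc + b, c² + c}.
The reduced Gröbner basis of I + (p) is {a + c + 1, bc + b, c² + c} ≠ {1}, a proper ideal, so the enlarged system stays consistent: p is independent of I, with normal form c² + c.

ab + ac + a + c + 1 is independent of I; its normal form modulo I is c² + c.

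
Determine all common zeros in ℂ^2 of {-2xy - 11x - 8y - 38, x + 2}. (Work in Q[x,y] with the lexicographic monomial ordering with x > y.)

Compute a lex Gröbner basis by Buchberger's algorithm.
f_1 = -2xy - 11x - 8y - 38, LT = xy.
f_2 = x + 2, LT = x.

S(f_1,f_2): lcm = xy. S = 11/2x + 2y + 19.
  leading term x: subtract (11/2)·f_2 from 11/2x + 2y + 19 → 2y + 8
  leading term y: no divisor's leading term divides it; move 2y to the remainder.
  leading term 1: no divisor's leading term divides it; move 8 to the remainder.
  remainder 2y + 8 ≠ 0; add h_3 = 2y + 8 to the basis.

S(f_1,h_3): lcm = xy. S = 3/2x + 4y + 19.
  leading term x: subtract (3/2)·f_2 from 3/2x + 4y + 19 → 4y + 16
  leading term y: subtract (2)·h_3 from 4y + 16 → 0
  remainder 0.

S(f_2,h_3): leading monomials are coprime, so the S-polynomial reduces to 0 (Buchberger's first criterion).
Every S-polynomial of the final basis reduces to 0, so we have a Gröbner basis.
Inter-reduce: drop elements whose leading term is divisible by another's, tail-reduce, and make monic.
Reduced Gröbner basis: {x + 2, y + 4}.

From the last basis element, y + 4 = 0, so y takes values in {-4}. Each choice, substituted upward through the basis, yields the corresponding point(s) of the solution set.
  y = -4: the earlier basis element becomes x + 2 = 0, giving x = -2 — point (-2, -4).
Substituting each solution back into the original system confirms all equations vanish.

{(-2, -4)}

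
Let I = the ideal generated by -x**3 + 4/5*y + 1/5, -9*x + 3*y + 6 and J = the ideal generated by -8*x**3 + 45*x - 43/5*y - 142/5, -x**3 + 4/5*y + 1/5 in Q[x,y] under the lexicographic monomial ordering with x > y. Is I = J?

For a fixed monomial order, each ideal has a unique reduced Gröbner basis; comparing bases decides equality.
Buchberger on the first generating set:
f_1 = -x**3 + 4/5*y + 1/5, LT = x**3.
f_2 = -9*x + 3*y + 6, LT = x.

S(f_1,f_2): lcm = x**3. S = 1/3*x**2*y + 2/3*x**2 - 4/5*y - 1/5.
  leading term x**2*y: subtract (-1/27*x*y)·f_2 from 1/3*x**2*y + 2/3*x**2 - 4/5*y - 1/5 → 2/3*x**2 + 1/9*x*y**2 + 2/9*x*y - 4/5*y - 1/5
  leading term x**2: subtract (-2/27*x)·f_2 from 2/3*x**2 + 1/9*x*y**2 + 2/9*x*y - 4/5*y - 1/5 → 1/9*x*y**2 + 4/9*x*y + 4/9*x - 4/5*y - 1/5
  leading term x*y**2: subtract (-1/81*y**2)·f_2 from 1/9*x*y**2 + 4/9*x*y + 4/9*x - 4/5*y - 1/5 → 4/9*x*y + 4/9*x + 1/27*y**3 + 2/27*y**2 - 4/5*y - 1/5
  leading term x*y: subtract (-4/81*y)·f_2 from 4/9*x*y + 4/9*x + 1/27*y**3 + 2/27*y**2 - 4/5*y - 1/5 → 4/9*x + 1/27*y**3 + 2/9*y**2 - 68/135*y - 1/5
  leading term x: subtract (-4/81)·f_2 from 4/9*x + 1/27*y**3 + 2/9*y**2 - 68/135*y - 1/5 → 1/27*y**3 + 2/9*y**2 - 16/45*y + 13/135
  leading term y**3: no divisor's leading term divides it; move 1/27*y**3 to the remainder.
  leading term y**2: no divisor's leading term divides it; move 2/9*y**2 to the remainder.
  leading term y: no divisor's leading term divides it; move -16/45*y to the remainder.
  leading term 1: no divisor's leading term divides it; move 13/135 to the remainder.
  remainder 1/27*y**3 + 2/9*y**2 - 16/45*y + 13/135 ≠ 0; add g_3 = 1/27*y**3 + 2/9*y**2 - 16/45*y + 13/135 to the basis.

S(f_1,g_3): leading monomials are coprime, so the S-polynomial reduces to 0 (Buchberger's first criterion).
S(f_2,g_3): leading monomials are coprime, so the S-polynomial reduces to 0 (Buchberger's first criterion).
Every S-polynomial of the final basis reduces to 0, so we have a Gröbner basis.
Inter-reduce: drop elements whose leading term is divisible by another's, tail-reduce, and make monic.
Reduced Gröbner basis: {x - 1/3*y - 2/3, y**3 + 6*y**2 - 48/5*y + 13/5}.

Buchberger on the second generating set:
h_1 = -8*x**3 + 45*x - 43/5*y - 142/5, LT = x**3.
h_2 = -x**3 + 4/5*y + 1/5, LT = x**3.

S(h_1,h_2): lcm = x**3. S = -45/8*x + 15/8*y + 15/4.
  leading term x: no divisor's leading term divides it; move -45/8*x to the remainder.
  leading term y: no divisor's leading term divides it; move 15/8*y to the remainder.
  leading term 1: no divisor's leading term divides it; move 15/4 to the remainder.
  remainder -45/8*x + 15/8*y + 15/4 ≠ 0; add k_3 = -45/8*x + 15/8*y + 15/4 to the basis.

S(h_1,k_3): lcm = x**3. S = 1/3*x**2*y + 2/3*x**2 - 45/8*x + 43/40*y + 71/20.
  leading term x**2*y: subtract (-8/135*x*y)·k_3 from 1/3*x**2*y + 2/3*x**2 - 45/8*x + 43/40*y + 71/20 → 2/3*x**2 + 1/9*x*y**2 + 2/9*x*y - 45/8*x + 43/40*y + 71/20
  leading term x**2: subtract (-16/135*x)·k_3 from 2/3*x**2 + 1/9*x*y**2 + 2/9*x*y - 45/8*x + 43/40*y + 71/20 → 1/9*x*y**2 + 4/9*x*y - 373/72*x + 43/40*y + 71/20
  leading term x*y**2: subtract (-8/405*y**2)·k_3 from 1/9*x*y**2 + 4/9*x*y - 373/72*x + 43/40*y + 71/20 → 4/9*x*y - 373/72*x + 1/27*y**3 + 2/27*y**2 + 43/40*y + 71/20
  leading term x*y: subtract (-32/405*y)·k_3 from 4/9*x*y - 373/72*x + 1/27*y**3 + 2/27*y**2 + 43/40*y + 71/20 → -373/72*x + 1/27*y**3 + 2/9*y**2 + 1481/1080*y + 71/20
  leading term x: subtract (373/405)·k_3 from -373/72*x + 1/27*y**3 + 2/9*y**2 + 1481/1080*y + 71/20 → 1/27*y**3 + 2/9*y**2 - 16/45*y + 13/135
  leading term y**3: no divisor's leading term divides it; move 1/27*y**3 to the remainder.
  leading term y**2: no divisor's leading term divides it; move 2/9*y**2 to the remainder.
  leading term y: no divisor's leading term divides it; move -16/45*y to the remainder.
  leading term 1: no divisor's leading term divides it; move 13/135 to the remainder.
  remainder 1/27*y**3 + 2/9*y**2 - 16/45*y + 13/135 ≠ 0; add k_4 = 1/27*y**3 + 2/9*y**2 - 16/45*y + 13/135 to the basis.

S(h_2,k_3): lcm = x**3. S = 1/3*x**2*y + 2/3*x**2 - 4/5*y - 1/5.
  leading term x**2*y: subtract (-8/135*x*y)·k_3 from 1/3*x**2*y + 2/3*x**2 - 4/5*y - 1/5 → 2/3*x**2 + 1/9*x*y**2 + 2/9*x*y - 4/5*y - 1/5
  leading term x**2: subtract (-16/135*x)·k_3 from 2/3*x**2 + 1/9*x*y**2 + 2/9*x*y - 4/5*y - 1/5 → 1/9*x*y**2 + 4/9*x*y + 4/9*x - 4/5*y - 1/5
  leading term x*y**2: subtract (-8/405*y**2)·k_3 from 1/9*x*y**2 + 4/9*x*y + 4/9*x - 4/5*y - 1/5 → 4/9*x*y + 4/9*x + 1/27*y**3 + 2/27*y**2 - 4/5*y - 1/5
  leading term x*y: subtract (-32/405*y)·k_3 from 4/9*x*y + 4/9*x + 1/27*y**3 + 2/27*y**2 - 4/5*y - 1/5 → 4/9*x + 1/27*y**3 + 2/9*y**2 - 68/135*y - 1/5
  leading term x: subtract (-32/405)·k_3 from 4/9*x + 1/27*y**3 + 2/9*y**2 - 68/135*y - 1/5 → 1/27*y**3 + 2/9*y**2 - 16/45*y + 13/135
  leading term y**3: subtract (1)·k_4 from 1/27*y**3 + 2/9*y**2 - 16/45*y + 13/135 → 0
  remainder 0.

S(h_1,k_4): leading monomials are coprime, so the S-polynomial reduces to 0 (Buchberger's first criterion).
S(h_2,k_4): leading monomials are coprime, so the S-polynomial reduces to 0 (Buchberger's first criterion).
S(k_3,k_4): leading monomials are coprime, so the S-polynomial reduces to 0 (Buchberger's first criterion).
Every S-polynomial of the final basis reduces to 0, so we have a Gröbner basis.
Inter-reduce: drop elements whose leading term is divisible by another's, tail-reduce, and make monic.
Reduced Gröbner basis: {x - 1/3*y - 2/3, y**3 + 6*y**2 - 48/5*y + 13/5}.

These coincide, so the ideals are equal.
The same test decides containment: I ⊆ J iff every generator of I reduces to 0 modulo a Gröbner basis of J.

Yes, the ideals are equal.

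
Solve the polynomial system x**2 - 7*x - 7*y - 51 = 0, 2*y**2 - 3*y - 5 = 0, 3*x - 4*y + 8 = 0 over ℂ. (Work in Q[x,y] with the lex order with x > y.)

{(-4, -1)}

Compute a lex Gröbner basis by Buchberger's algorithm.
f_1 = x**2 - 7*x - 7*y - 51, LT = x**2.
f_2 = 2*y**2 - 3*y - 5, LT = y**2.
f_3 = 3*x - 4*y + 8, LT = x.

S(f_1,f_3): lcm = x**2. S = 4/3*x*y - 29/3*x - 7*y - 51.
  leading term x*y: subtract (4/9*y)·f_3 from 4/3*x*y - 29/3*x - 7*y - 51 → -29/3*x + 16/9*y**2 - 95/9*y - 51
  leading term x: subtract (-29/9)·f_3 from -29/3*x + 16/9*y**2 - 95/9*y - 51 → 16/9*y**2 - 211/9*y - 227/9
  leading term y**2: subtract (8/9)·f_2 from 16/9*y**2 - 211/9*y - 227/9 → -187/9*y - 187/9
  leading term y: no divisor's leading term divides it; move -187/9*y to the remainder.
  leading term 1: no divisor's leading term divides it; move -187/9 to the remainder.
  remainder -187/9*y - 187/9 ≠ 0; add h_4 = -187/9*y - 187/9 to the basis.

The other S-polynomials (S(f_1,f_2), S(f_2,f_3), S(f_1,h_4), S(f_2,h_4), S(f_3,h_4)) all reduce to 0 modulo the current basis, so we have a Gröbner basis.
Inter-reduce: drop elements whose leading term is divisible by another's, tail-reduce, and make monic.
Reduced Gröbner basis: {x + 4, y + 1}.

From the last basis element, y + 1 = 0, so y takes values in {-1}. Each choice, substituted upward through the basis, yields the corresponding point(s) of the solution set.
  y = -1: the earlier basis element becomes x + 4 = 0, giving x = -4 — point (-4, -1).
Each listed point satisfies every original equation (direct substitution).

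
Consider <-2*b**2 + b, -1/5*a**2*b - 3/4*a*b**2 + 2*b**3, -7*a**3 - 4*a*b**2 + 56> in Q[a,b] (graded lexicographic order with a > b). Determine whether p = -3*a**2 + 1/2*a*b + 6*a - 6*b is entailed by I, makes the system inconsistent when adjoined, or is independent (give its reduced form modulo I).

First compute the reduced Gröbner basis of I by Buchberger's algorithm.
f_1 = -2*b**2 + b, LT = b**2.
f_2 = -1/5*a**2*b - 3/4*a*b**2 + 2*b**3, LT = a**2*b.
f_3 = -7*a**3 - 4*a*b**2 + 56, LT = a**3.

S(f_2,f_3): lcm = a**3*b. S = 15/4*a**2*b**2 - 74/7*a*b**3 + 8*b.
  reduce S modulo (f_1, f_2, f_3):
  remainder -2759/448*a*b + 203/16*b ≠ 0; add h_4 = -2759/448*a*b + 203/16*b to the basis.

S(f_2,h_4): lcm = a**2*b. S = 15/4*a*b**2 - 10*b**3 + 5684/2759*a*b.
  reduce S modulo (f_1, f_2, f_3, h_4):
  remainder 42681696/7612081*b ≠ 0; add h_5 = 42681696/7612081*b to the basis.

The other S-polynomials (S(f_1,f_2), S(f_1,f_3), S(f_1,h_4), S(f_3,h_4), S(f_1,h_5), S(f_2,h_5), S(f_3,h_5), S(h_4,h_5)) all reduce to 0 modulo the current basis, so we have a Gröbner basis.
Inter-reduce: drop elements whose leading term is divisible by another's, tail-reduce, and make monic.
Reduced Gröbner basis: {a**3 - 8, b}.
Label its elements g_1 = a**3 - 8, g_2 = b.

Reduce p = -3*a**2 + 1/2*a*b + 6*a - 6*b modulo G:
  leading term a**2: no divisor's leading term divides it; move -3*a**2 to the remainder.
  leading term a*b: subtract (1/2*a)·g_2 from 1/2*a*b + 6*a - 6*b → 6*a - 6*b
  leading term a: no divisor's leading term divides it; move 6*a to the remainder.
  leading term b: subtract (-6)·g_2 from -6*b → 0
  normal form = -3*a**2 + 6*a.
The normal form is nonzero, so p ∉ I. Since p minus its normal form lies in I, I + (p) = I + (r) where r = -3*a**2 + 6*a; decide whether this ideal is the whole ring.
Run Buchberger on G together with r (pairs among the g_i already reduce to 0 since G is a Gröbner basis):
g_1 = a**3 - 8, LT = a**3.
g_2 = b, LT = b.
r = -3*a**2 + 6*a, LT = a**2.

S(g_1,r): lcm = a**3. S = 2*a**2 - 8.
  reduce S modulo (g_1, g_2, r):
  remainder 4*a - 8 ≠ 0; add m_4 = 4*a - 8 to the basis.

The other S-polynomials (S(g_1,g_2), S(g_2,r), S(g_1,m_4), S(g_2,m_4), S(r,m_4)) all reduce to 0 modulo the current basis, so we have a Gröbner basis.
Inter-reduce: drop elements whose leading term is divisible by another's, tail-reduce, and make monic.
Reduced Gröbner basis: {a - 2, b}.
The reduced Gröbner basis of I + (p) is {a - 2, b} ≠ {1}, a proper ideal, so the enlarged system stays consistent: p is independent of I, with normal form -3*a**2 + 6*a.

-3*a**2 + 1/2*a*b + 6*a - 6*b is independent of I; its normal form modulo I is -3*a**2 + 6*a.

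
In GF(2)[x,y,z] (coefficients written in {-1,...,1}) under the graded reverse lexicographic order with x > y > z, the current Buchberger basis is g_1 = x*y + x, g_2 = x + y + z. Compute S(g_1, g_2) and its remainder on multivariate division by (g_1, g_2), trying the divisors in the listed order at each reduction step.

S(g_1, g_2) = y**2 + y*z + x; remainder on division = y**2 + y*z + y + z.

lcm(LM(g_1), LM(g_2)) = x*y.
S = (lcm/LT(g_1))·g_1 − (lcm/LT(g_2))·g_2 = y**2 + y*z + x.
Reduce S modulo (g_1, g_2) in that order:
  leading term y**2: no divisor's leading term divides it; move y**2 to the remainder.
  leading term y*z: no divisor's leading term divides it; move y*z to the remainder.
  leading term x: subtract (1)·g_2 from x → y + z
  leading term y: no divisor's leading term divides it; move y to the remainder.
  leading term z: no divisor's leading term divides it; move z to the remainder.
The remainder y**2 + y*z + y + z is nonzero, so it would be added as the next basis element.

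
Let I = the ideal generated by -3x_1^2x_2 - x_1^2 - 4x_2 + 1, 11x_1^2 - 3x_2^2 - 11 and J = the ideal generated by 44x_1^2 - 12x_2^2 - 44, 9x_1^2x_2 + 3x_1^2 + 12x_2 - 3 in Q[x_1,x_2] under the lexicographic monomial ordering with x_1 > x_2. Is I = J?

Since reduced Gröbner bases are canonical representatives of ideals under a given ordering, it suffices to compute and compare them.
Buchberger on the first generating set:
f_1 = -3x_1^2x_2 - x_1^2 - 4x_2 + 1, LT = x_1^2x_2.
f_2 = 11x_1^2 - 3x_2^2 - 11, LT = x_1^2.

S(f_1,f_2): lcm = x_1^2x_2. S = 1/3x_1^2 + 3/11x_2^3 + 7/3x_2 - 1/3.
  leading term x_1^2: subtract (1/33)·f_2 from 1/3x_1^2 + 3/11x_2^3 + 7/3x_2 - 1/3 → 3/11x_2^3 + 1/11x_2^2 + 7/3x_2
  leading term x_2^3: no divisor's leading term divides it; move 3/11x_2^3 to the remainder.
  leading term x_2^2: no divisor's leading term divides it; move 1/11x_2^2 to the remainder.
  leading term x_2: no divisor's leading term divides it; move 7/3x_2 to the remainder.
  remainder 3/11x_2^3 + 1/11x_2^2 + 7/3x_2 ≠ 0; add g_3 = 3/11x_2^3 + 1/11x_2^2 + 7/3x_2 to the basis.

The other S-polynomials (S(f_1,g_3), S(f_2,g_3)) all reduce to 0 modulo the current basis, so we have a Gröbner basis.
Inter-reduce: drop elements whose leading term is divisible by another's, tail-reduce, and make monic.
Reduced Gröbner basis: {x_1^2 - 3/11x_2^2 - 1, x_2^3 + 1/3x_2^2 + 77/9x_2}.

Buchberger on the second generating set:
h_1 = 44x_1^2 - 12x_2^2 - 44, LT = x_1^2.
h_2 = 9x_1^2x_2 + 3x_1^2 + 12x_2 - 3, LT = x_1^2x_2.

S(h_1,h_2): lcm = x_1^2x_2. S = -1/3x_1^2 - 3/11x_2^3 - 7/3x_2 + 1/3.
  leading term x_1^2: subtract (-1/132)·h_1 from -1/3x_1^2 - 3/11x_2^3 - 7/3x_2 + 1/3 → -3/11x_2^3 - 1/11x_2^2 - 7/3x_2
  leading term x_2^3: no divisor's leading term divides it; move -3/11x_2^3 to the remainder.
  leading term x_2^2: no divisor's leading term divides it; move -1/11x_2^2 to the remainder.
  leading term x_2: no divisor's leading term divides it; move -7/3x_2 to the remainder.
  remainder -3/11x_2^3 - 1/11x_2^2 - 7/3x_2 ≠ 0; add k_3 = -3/11x_2^3 - 1/11x_2^2 - 7/3x_2 to the basis.

The other S-polynomials (S(h_1,k_3), S(h_2,k_3)) all reduce to 0 modulo the current basis, so we have a Gröbner basis.
Inter-reduce: drop elements whose leading term is divisible by another's, tail-reduce, and make monic.
Reduced Gröbner basis: {x_1^2 - 3/11x_2^2 - 1, x_2^3 + 1/3x_2^2 + 77/9x_2}.

The two bases agree; hence the ideals are identical.

Yes, the ideals are equal.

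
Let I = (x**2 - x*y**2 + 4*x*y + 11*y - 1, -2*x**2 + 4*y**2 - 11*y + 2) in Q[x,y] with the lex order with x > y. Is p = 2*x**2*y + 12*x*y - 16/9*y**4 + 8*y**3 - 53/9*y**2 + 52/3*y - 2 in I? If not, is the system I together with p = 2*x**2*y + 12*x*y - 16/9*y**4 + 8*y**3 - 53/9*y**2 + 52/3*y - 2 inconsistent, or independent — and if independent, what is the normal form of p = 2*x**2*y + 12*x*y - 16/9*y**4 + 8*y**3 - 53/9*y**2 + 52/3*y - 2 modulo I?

First compute the reduced Gröbner basis of I by Buchberger's algorithm.
f_1 = x**2 - x*y**2 + 4*x*y + 11*y - 1, LT = x**2.
f_2 = -2*x**2 + 4*y**2 - 11*y + 2, LT = x**2.

S(f_1,f_2): lcm = x**2. S = -x*y**2 + 4*x*y + 2*y**2 + 11/2*y.
  reduce S modulo (f_1, f_2):
  remainder -x*y**2 + 4*x*y + 2*y**2 + 11/2*y ≠ 0; add h_3 = -x*y**2 + 4*x*y + 2*y**2 + 11/2*y to the basis.

S(f_1,h_3): lcm = x**2*y**2. S = 4*x**2*y - x*y**4 + 4*x*y**3 + 2*x*y**2 + 11/2*x*y + 11*y**3 - y**2.
  reduce S modulo (f_1, f_2, h_3):
  remainder 27/2*x*y - 2*y**4 + 27/2*y**3 - 19*y**2 + 15*y ≠ 0; add h_4 = 27/2*x*y - 2*y**4 + 27/2*y**3 - 19*y**2 + 15*y to the basis.

S(h_3,h_4): lcm = x*y**2. S = -4*x*y + 4/27*y**5 - y**4 + 38/27*y**3 - 28/9*y**2 - 11/2*y.
  reduce S modulo (f_1, f_2, h_3, h_4):
  remainder 4/27*y**5 - 43/27*y**4 + 146/27*y**3 - 236/27*y**2 - 19/18*y ≠ 0; add h_5 = 4/27*y**5 - 43/27*y**4 + 146/27*y**3 - 236/27*y**2 - 19/18*y to the basis.

The other S-polynomials (S(f_2,h_3), S(f_1,h_4), S(f_2,h_4), S(f_1,h_5), S(f_2,h_5), S(h_3,h_5), S(h_4,h_5)) all reduce to 0 modulo the current basis, so we have a Gröbner basis.
Inter-reduce: drop elements whose leading term is divisible by another's, tail-reduce, and make monic.
Reduced Gröbner basis: {x**2 - 2*y**2 + 11/2*y - 1, x*y - 4/27*y**4 + y**3 - 38/27*y**2 + 10/9*y, y**5 - 43/4*y**4 + 73/2*y**3 - 59*y**2 - 57/8*y}.
Label its elements g_1 = x**2 - 2*y**2 + 11/2*y - 1, g_2 = x*y - 4/27*y**4 + y**3 - 38/27*y**2 + 10/9*y, g_3 = y**5 - 43/4*y**4 + 73/2*y**3 - 59*y**2 - 57/8*y.

Reduce p = 2*x**2*y + 12*x*y - 16/9*y**4 + 8*y**3 - 53/9*y**2 + 52/3*y - 2 modulo G:
  leading term x**2*y: subtract (2*y)·g_1 from 2*x**2*y + 12*x*y - 16/9*y**4 + 8*y**3 - 53/9*y**2 + 52/3*y - 2 → 12*x*y - 16/9*y**4 + 12*y**3 - 152/9*y**2 + 58/3*y - 2
  leading term x*y: subtract (12)·g_2 from 12*x*y - 16/9*y**4 + 12*y**3 - 152/9*y**2 + 58/3*y - 2 → 6*y - 2
  leading term y: no divisor's leading term divides it; move 6*y to the remainder.
  leading term 1: no divisor's leading term divides it; move -2 to the remainder.
  normal form = 6*y - 2.
The normal form is nonzero, so p ∉ I. Since p minus its normal form lies in I, I + (p) = I + (r) where r = 6*y - 2; decide whether this ideal is the whole ring.
Run Buchberger on G together with r (pairs among the g_i already reduce to 0 since G is a Gröbner basis):
g_1 = x**2 - 2*y**2 + 11/2*y - 1, LT = x**2.
g_2 = x*y - 4/27*y**4 + y**3 - 38/27*y**2 + 10/9*y, LT = x*y.
g_3 = y**5 - 43/4*y**4 + 73/2*y**3 - 59*y**2 - 57/8*y, LT = y**5.
r = 6*y - 2, LT = y.

S(g_2,r): lcm = x*y. S = 1/3*x - 4/27*y**4 + y**3 - 38/27*y**2 + 10/9*y.
  reduce S modulo (g_1, g_2, g_3, r):
  remainder 1/3*x + 545/2187 ≠ 0; add m_5 = 1/3*x + 545/2187 to the basis.

S(g_3,r): lcm = y**5. S = -125/12*y**4 + 73/2*y**3 - 59*y**2 - 57/8*y.
  reduce S modulo (g_1, g_2, g_3, r, m_5):
  remainder -14983/1944 ≠ 0; add m_6 = -14983/1944 to the basis.

The other S-polynomials (S(g_1,g_2), S(g_1,g_3), S(g_1,r), S(g_2,g_3), S(g_1,m_5), S(g_2,m_5), S(g_3,m_5), S(r,m_5), S(g_1,m_6), S(g_2,m_6), S(g_3,m_6), S(r,m_6), S(m_5,m_6)) all reduce to 0 modulo the current basis, so we have a Gröbner basis.
Inter-reduce: drop elements whose leading term is divisible by another's, tail-reduce, and make monic.
Reduced Gröbner basis: {1}.
The reduced Gröbner basis of I + (p) is {1}: the ideal is the whole ring, so the enlarged system has no common solution — adjoining p is inconsistent.

Adjoining 2*x**2*y + 12*x*y - 16/9*y**4 + 8*y**3 - 53/9*y**2 + 52/3*y - 2 makes the ideal the whole ring: the system is inconsistent.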